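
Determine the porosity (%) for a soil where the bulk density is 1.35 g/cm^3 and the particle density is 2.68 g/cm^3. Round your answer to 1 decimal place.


Step 1: Formula: n = 100 * (1 - BD / PD)
Step 2: n = 100 * (1 - 1.35 / 2.68)
Step 3: n = 100 * (1 - 0.50373)
Step 4: n = 49.6%

49.6


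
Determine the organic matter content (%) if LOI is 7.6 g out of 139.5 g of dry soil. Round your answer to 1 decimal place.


Step 1: OM% = 100 * LOI / sample mass
Step 2: OM = 100 * 7.6 / 139.5
Step 3: OM = 5.4%

5.4


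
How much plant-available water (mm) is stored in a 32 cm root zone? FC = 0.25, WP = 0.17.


Step 1: Available water = (FC - WP) * depth * 10
Step 2: AW = (0.25 - 0.17) * 32 * 10
Step 3: AW = 0.08 * 32 * 10
Step 4: AW = 25.6 mm

25.6


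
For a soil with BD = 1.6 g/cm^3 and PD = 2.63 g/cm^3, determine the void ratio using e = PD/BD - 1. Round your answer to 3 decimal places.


Step 1: e = PD / BD - 1
Step 2: e = 2.63 / 1.6 - 1
Step 3: e = 1.64375 - 1
Step 4: e = 0.644

0.644


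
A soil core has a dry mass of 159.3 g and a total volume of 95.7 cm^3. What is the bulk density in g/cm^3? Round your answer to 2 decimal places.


Step 1: Identify the formula: BD = dry mass / volume
Step 2: Substitute values: BD = 159.3 / 95.7
Step 3: BD = 1.66 g/cm^3

1.66


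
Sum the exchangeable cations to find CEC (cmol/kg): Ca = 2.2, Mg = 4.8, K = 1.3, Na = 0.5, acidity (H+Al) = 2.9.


Step 1: CEC = Ca + Mg + K + Na + (H+Al)
Step 2: CEC = 2.2 + 4.8 + 1.3 + 0.5 + 2.9
Step 3: CEC = 11.7 cmol/kg

11.7


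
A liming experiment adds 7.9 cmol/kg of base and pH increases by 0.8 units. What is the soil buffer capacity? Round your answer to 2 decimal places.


Step 1: BC = change in base / change in pH
Step 2: BC = 7.9 / 0.8
Step 3: BC = 9.88 cmol/(kg*pH unit)

9.88


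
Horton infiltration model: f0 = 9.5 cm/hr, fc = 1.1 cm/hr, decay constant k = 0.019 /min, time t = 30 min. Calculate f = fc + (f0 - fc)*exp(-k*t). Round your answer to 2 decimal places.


Step 1: f = fc + (f0 - fc) * exp(-k * t)
Step 2: exp(-0.019 * 30) = 0.565525
Step 3: f = 1.1 + (9.5 - 1.1) * 0.565525
Step 4: f = 1.1 + 8.4 * 0.565525
Step 5: f = 5.85 cm/hr

5.85


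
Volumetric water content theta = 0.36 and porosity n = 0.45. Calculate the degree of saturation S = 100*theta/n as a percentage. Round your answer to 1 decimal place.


Step 1: S = 100 * theta_v / n
Step 2: S = 100 * 0.36 / 0.45
Step 3: S = 80.0%

80.0


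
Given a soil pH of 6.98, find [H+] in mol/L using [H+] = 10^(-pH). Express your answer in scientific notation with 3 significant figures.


Step 1: [H+] = 10^(-pH)
Step 2: [H+] = 10^(-6.98)
Step 3: [H+] = 1.05e-07 mol/L

1.05e-07


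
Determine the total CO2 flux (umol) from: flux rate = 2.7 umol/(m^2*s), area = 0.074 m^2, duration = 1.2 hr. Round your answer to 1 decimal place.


Step 1: Convert time to seconds: 1.2 hr * 3600 = 4320.0 s
Step 2: Total = flux * area * time_s
Step 3: Total = 2.7 * 0.074 * 4320.0
Step 4: Total = 863.1 umol

863.1


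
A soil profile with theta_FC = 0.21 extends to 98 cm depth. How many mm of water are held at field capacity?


Step 1: Water (mm) = theta_FC * depth (cm) * 10
Step 2: Water = 0.21 * 98 * 10
Step 3: Water = 205.8 mm

205.8


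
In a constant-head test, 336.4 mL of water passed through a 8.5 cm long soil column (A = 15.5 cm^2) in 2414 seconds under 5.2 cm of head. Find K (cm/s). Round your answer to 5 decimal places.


Step 1: K = Q * L / (A * t * h)
Step 2: Numerator = 336.4 * 8.5 = 2859.4
Step 3: Denominator = 15.5 * 2414 * 5.2 = 194568.4
Step 4: K = 2859.4 / 194568.4 = 0.0147 cm/s

0.0147


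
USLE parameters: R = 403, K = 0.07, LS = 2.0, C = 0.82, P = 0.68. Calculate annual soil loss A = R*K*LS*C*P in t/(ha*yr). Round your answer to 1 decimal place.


Step 1: A = R * K * LS * C * P
Step 2: R * K = 403 * 0.07 = 28.21
Step 3: (R*K) * LS = 28.21 * 2.0 = 56.42
Step 4: * C * P = 56.42 * 0.82 * 0.68 = 31.5
Step 5: A = 31.5 t/(ha*yr)

31.5


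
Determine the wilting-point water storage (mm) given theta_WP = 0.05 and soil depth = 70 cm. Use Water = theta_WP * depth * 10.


Step 1: Water (mm) = theta_WP * depth * 10
Step 2: Water = 0.05 * 70 * 10
Step 3: Water = 35.0 mm

35.0


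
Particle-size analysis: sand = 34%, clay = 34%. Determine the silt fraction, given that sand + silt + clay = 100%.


Step 1: sand + silt + clay = 100%
Step 2: silt = 100 - sand - clay
Step 3: silt = 100 - 34 - 34
Step 4: silt = 32%

32


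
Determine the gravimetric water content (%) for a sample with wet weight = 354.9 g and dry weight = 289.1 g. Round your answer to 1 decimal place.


Step 1: Water mass = wet - dry = 354.9 - 289.1 = 65.8 g
Step 2: w = 100 * water mass / dry mass
Step 3: w = 100 * 65.8 / 289.1 = 22.8%

22.8


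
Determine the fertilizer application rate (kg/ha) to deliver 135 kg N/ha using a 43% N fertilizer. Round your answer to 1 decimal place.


Step 1: Fertilizer rate = target N / (N content / 100)
Step 2: Rate = 135 / (43 / 100)
Step 3: Rate = 135 / 0.43
Step 4: Rate = 314.0 kg/ha

314.0


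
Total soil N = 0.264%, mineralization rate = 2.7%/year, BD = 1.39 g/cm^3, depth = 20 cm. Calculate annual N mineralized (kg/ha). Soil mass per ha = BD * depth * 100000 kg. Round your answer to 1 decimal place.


Step 1: Soil mass per ha = BD * depth * 100000 = 1.39 * 20 * 100000 = 2780000 kg
Step 2: Total N pool = soil mass * N%/100 = 2780000 * 0.264/100 = 7339.2 kg/ha
Step 3: N mineralized = N pool * rate%/100 = 7339.2 * 2.7/100 = 198.2 kg/ha/yr

198.2


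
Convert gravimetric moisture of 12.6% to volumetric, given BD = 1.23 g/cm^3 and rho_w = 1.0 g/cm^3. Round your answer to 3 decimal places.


Step 1: theta = (w / 100) * BD / rho_w
Step 2: theta = (12.6 / 100) * 1.23 / 1.0
Step 3: theta = 0.126 * 1.23
Step 4: theta = 0.155

0.155


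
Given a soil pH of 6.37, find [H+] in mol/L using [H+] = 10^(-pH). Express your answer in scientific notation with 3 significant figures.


Step 1: [H+] = 10^(-pH)
Step 2: [H+] = 10^(-6.37)
Step 3: [H+] = 4.27e-07 mol/L

4.27e-07


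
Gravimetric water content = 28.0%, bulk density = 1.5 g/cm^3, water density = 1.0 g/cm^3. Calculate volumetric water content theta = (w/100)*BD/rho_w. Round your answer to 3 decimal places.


Step 1: theta = (w / 100) * BD / rho_w
Step 2: theta = (28.0 / 100) * 1.5 / 1.0
Step 3: theta = 0.28 * 1.5
Step 4: theta = 0.42

0.42


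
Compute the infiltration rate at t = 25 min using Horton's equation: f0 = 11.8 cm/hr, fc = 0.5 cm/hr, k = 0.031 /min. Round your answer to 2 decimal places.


Step 1: f = fc + (f0 - fc) * exp(-k * t)
Step 2: exp(-0.031 * 25) = 0.460704
Step 3: f = 0.5 + (11.8 - 0.5) * 0.460704
Step 4: f = 0.5 + 11.3 * 0.460704
Step 5: f = 5.71 cm/hr

5.71


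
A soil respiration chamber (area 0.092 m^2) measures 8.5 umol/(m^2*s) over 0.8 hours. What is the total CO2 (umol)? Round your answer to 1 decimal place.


Step 1: Convert time to seconds: 0.8 hr * 3600 = 2880.0 s
Step 2: Total = flux * area * time_s
Step 3: Total = 8.5 * 0.092 * 2880.0
Step 4: Total = 2252.2 umol

2252.2


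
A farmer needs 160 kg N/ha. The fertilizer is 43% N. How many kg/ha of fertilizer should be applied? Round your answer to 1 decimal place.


Step 1: Fertilizer rate = target N / (N content / 100)
Step 2: Rate = 160 / (43 / 100)
Step 3: Rate = 160 / 0.43
Step 4: Rate = 372.1 kg/ha

372.1


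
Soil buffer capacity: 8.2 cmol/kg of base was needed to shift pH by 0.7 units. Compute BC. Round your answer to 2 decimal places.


Step 1: BC = change in base / change in pH
Step 2: BC = 8.2 / 0.7
Step 3: BC = 11.71 cmol/(kg*pH unit)

11.71


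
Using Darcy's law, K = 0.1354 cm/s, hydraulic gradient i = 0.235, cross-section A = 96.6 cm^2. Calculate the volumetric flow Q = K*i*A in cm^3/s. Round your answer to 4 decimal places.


Step 1: Apply Darcy's law: Q = K * i * A
Step 2: Q = 0.1354 * 0.235 * 96.6
Step 3: Q = 3.0737 cm^3/s

3.0737


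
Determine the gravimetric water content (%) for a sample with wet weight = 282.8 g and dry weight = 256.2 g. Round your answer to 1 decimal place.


Step 1: Water mass = wet - dry = 282.8 - 256.2 = 26.6 g
Step 2: w = 100 * water mass / dry mass
Step 3: w = 100 * 26.6 / 256.2 = 10.4%

10.4


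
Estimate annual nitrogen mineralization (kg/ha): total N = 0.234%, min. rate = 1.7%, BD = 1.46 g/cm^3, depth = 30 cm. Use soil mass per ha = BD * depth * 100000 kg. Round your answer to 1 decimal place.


Step 1: Soil mass per ha = BD * depth * 100000 = 1.46 * 30 * 100000 = 4380000 kg
Step 2: Total N pool = soil mass * N%/100 = 4380000 * 0.234/100 = 10249.2 kg/ha
Step 3: N mineralized = N pool * rate%/100 = 10249.2 * 1.7/100 = 174.2 kg/ha/yr

174.2


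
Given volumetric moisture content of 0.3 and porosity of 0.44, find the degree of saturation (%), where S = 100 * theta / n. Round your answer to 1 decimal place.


Step 1: S = 100 * theta_v / n
Step 2: S = 100 * 0.3 / 0.44
Step 3: S = 68.2%

68.2


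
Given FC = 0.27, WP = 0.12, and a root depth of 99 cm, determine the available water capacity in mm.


Step 1: Available water = (FC - WP) * depth * 10
Step 2: AW = (0.27 - 0.12) * 99 * 10
Step 3: AW = 0.15 * 99 * 10
Step 4: AW = 148.5 mm

148.5


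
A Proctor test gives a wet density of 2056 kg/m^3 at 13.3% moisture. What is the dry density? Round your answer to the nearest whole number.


Step 1: Dry density = wet density / (1 + w/100)
Step 2: Dry density = 2056 / (1 + 13.3/100)
Step 3: Dry density = 2056 / 1.133
Step 4: Dry density = 1815 kg/m^3

1815


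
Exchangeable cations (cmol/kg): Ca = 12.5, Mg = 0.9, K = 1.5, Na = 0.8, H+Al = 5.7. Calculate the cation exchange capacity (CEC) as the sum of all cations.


Step 1: CEC = Ca + Mg + K + Na + (H+Al)
Step 2: CEC = 12.5 + 0.9 + 1.5 + 0.8 + 5.7
Step 3: CEC = 21.4 cmol/kg

21.4


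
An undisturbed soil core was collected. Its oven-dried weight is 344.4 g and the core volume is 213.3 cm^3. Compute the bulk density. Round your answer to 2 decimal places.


Step 1: Identify the formula: BD = dry mass / volume
Step 2: Substitute values: BD = 344.4 / 213.3
Step 3: BD = 1.61 g/cm^3

1.61


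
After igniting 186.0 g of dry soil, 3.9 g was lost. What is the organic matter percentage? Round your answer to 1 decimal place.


Step 1: OM% = 100 * LOI / sample mass
Step 2: OM = 100 * 3.9 / 186.0
Step 3: OM = 2.1%

2.1


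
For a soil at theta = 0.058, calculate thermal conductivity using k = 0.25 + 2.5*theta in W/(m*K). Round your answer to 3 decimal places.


Step 1: k = 0.25 + 2.5 * theta
Step 2: k = 0.25 + 2.5 * 0.058
Step 3: k = 0.25 + 0.145
Step 4: k = 0.395 W/(m*K)

0.395


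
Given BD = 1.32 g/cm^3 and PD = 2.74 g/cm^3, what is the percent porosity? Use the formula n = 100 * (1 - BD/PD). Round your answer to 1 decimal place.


Step 1: Formula: n = 100 * (1 - BD / PD)
Step 2: n = 100 * (1 - 1.32 / 2.74)
Step 3: n = 100 * (1 - 0.48175)
Step 4: n = 51.8%

51.8


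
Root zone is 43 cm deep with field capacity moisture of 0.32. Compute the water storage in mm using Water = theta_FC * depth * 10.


Step 1: Water (mm) = theta_FC * depth (cm) * 10
Step 2: Water = 0.32 * 43 * 10
Step 3: Water = 137.6 mm

137.6


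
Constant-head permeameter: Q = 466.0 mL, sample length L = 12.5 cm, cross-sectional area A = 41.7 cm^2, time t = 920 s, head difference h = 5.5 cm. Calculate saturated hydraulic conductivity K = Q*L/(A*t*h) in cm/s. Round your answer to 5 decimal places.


Step 1: K = Q * L / (A * t * h)
Step 2: Numerator = 466.0 * 12.5 = 5825.0
Step 3: Denominator = 41.7 * 920 * 5.5 = 211002.0
Step 4: K = 5825.0 / 211002.0 = 0.02761 cm/s

0.02761


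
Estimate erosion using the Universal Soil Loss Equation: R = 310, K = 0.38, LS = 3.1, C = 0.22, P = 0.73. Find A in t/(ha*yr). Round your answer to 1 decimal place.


Step 1: A = R * K * LS * C * P
Step 2: R * K = 310 * 0.38 = 117.8
Step 3: (R*K) * LS = 117.8 * 3.1 = 365.18
Step 4: * C * P = 365.18 * 0.22 * 0.73 = 58.6
Step 5: A = 58.6 t/(ha*yr)

58.6


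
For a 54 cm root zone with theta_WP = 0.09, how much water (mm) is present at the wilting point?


Step 1: Water (mm) = theta_WP * depth * 10
Step 2: Water = 0.09 * 54 * 10
Step 3: Water = 48.6 mm

48.6


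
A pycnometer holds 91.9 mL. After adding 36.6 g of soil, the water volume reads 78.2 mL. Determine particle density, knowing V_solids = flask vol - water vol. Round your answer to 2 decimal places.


Step 1: Volume of solids = flask volume - water volume with soil
Step 2: V_solids = 91.9 - 78.2 = 13.7 mL
Step 3: Particle density = mass / V_solids = 36.6 / 13.7 = 2.67 g/cm^3

2.67


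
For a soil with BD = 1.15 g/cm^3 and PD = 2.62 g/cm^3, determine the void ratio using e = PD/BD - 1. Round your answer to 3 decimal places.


Step 1: e = PD / BD - 1
Step 2: e = 2.62 / 1.15 - 1
Step 3: e = 2.27826 - 1
Step 4: e = 1.278

1.278


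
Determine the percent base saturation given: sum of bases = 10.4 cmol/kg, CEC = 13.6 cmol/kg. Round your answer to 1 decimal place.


Step 1: BS = 100 * (sum of bases) / CEC
Step 2: BS = 100 * 10.4 / 13.6
Step 3: BS = 76.5%

76.5


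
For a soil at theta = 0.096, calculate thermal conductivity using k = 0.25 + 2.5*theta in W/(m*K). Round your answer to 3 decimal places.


Step 1: k = 0.25 + 2.5 * theta
Step 2: k = 0.25 + 2.5 * 0.096
Step 3: k = 0.25 + 0.24
Step 4: k = 0.49 W/(m*K)

0.49


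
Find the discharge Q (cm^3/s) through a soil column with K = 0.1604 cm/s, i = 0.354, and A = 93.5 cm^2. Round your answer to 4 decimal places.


Step 1: Apply Darcy's law: Q = K * i * A
Step 2: Q = 0.1604 * 0.354 * 93.5
Step 3: Q = 5.3091 cm^3/s

5.3091


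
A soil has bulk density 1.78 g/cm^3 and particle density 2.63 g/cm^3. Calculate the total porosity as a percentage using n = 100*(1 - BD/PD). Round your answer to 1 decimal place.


Step 1: Formula: n = 100 * (1 - BD / PD)
Step 2: n = 100 * (1 - 1.78 / 2.63)
Step 3: n = 100 * (1 - 0.67681)
Step 4: n = 32.3%

32.3


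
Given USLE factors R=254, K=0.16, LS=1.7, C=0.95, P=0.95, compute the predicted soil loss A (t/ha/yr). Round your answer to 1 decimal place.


Step 1: A = R * K * LS * C * P
Step 2: R * K = 254 * 0.16 = 40.64
Step 3: (R*K) * LS = 40.64 * 1.7 = 69.088
Step 4: * C * P = 69.088 * 0.95 * 0.95 = 62.4
Step 5: A = 62.4 t/(ha*yr)

62.4


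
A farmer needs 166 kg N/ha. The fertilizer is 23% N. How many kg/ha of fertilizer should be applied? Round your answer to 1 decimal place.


Step 1: Fertilizer rate = target N / (N content / 100)
Step 2: Rate = 166 / (23 / 100)
Step 3: Rate = 166 / 0.23
Step 4: Rate = 721.7 kg/ha

721.7


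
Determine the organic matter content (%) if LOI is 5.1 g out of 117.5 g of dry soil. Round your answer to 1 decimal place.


Step 1: OM% = 100 * LOI / sample mass
Step 2: OM = 100 * 5.1 / 117.5
Step 3: OM = 4.3%

4.3


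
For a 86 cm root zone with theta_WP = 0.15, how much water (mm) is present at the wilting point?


Step 1: Water (mm) = theta_WP * depth * 10
Step 2: Water = 0.15 * 86 * 10
Step 3: Water = 129.0 mm

129.0


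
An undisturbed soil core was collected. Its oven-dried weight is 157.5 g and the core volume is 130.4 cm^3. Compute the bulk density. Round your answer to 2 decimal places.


Step 1: Identify the formula: BD = dry mass / volume
Step 2: Substitute values: BD = 157.5 / 130.4
Step 3: BD = 1.21 g/cm^3

1.21


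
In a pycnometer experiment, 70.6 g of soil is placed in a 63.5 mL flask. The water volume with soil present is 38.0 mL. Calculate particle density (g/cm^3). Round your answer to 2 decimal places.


Step 1: Volume of solids = flask volume - water volume with soil
Step 2: V_solids = 63.5 - 38.0 = 25.5 mL
Step 3: Particle density = mass / V_solids = 70.6 / 25.5 = 2.77 g/cm^3

2.77


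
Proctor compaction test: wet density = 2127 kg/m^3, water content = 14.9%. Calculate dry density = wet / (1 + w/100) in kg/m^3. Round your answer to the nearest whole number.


Step 1: Dry density = wet density / (1 + w/100)
Step 2: Dry density = 2127 / (1 + 14.9/100)
Step 3: Dry density = 2127 / 1.149
Step 4: Dry density = 1851 kg/m^3

1851


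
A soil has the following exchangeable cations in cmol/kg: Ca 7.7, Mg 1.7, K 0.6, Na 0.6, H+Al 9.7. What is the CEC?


Step 1: CEC = Ca + Mg + K + Na + (H+Al)
Step 2: CEC = 7.7 + 1.7 + 0.6 + 0.6 + 9.7
Step 3: CEC = 20.3 cmol/kg

20.3


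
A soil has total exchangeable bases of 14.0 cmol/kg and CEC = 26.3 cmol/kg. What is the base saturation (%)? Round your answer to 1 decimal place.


Step 1: BS = 100 * (sum of bases) / CEC
Step 2: BS = 100 * 14.0 / 26.3
Step 3: BS = 53.2%

53.2


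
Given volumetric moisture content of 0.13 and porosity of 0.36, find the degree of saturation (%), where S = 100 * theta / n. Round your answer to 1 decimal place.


Step 1: S = 100 * theta_v / n
Step 2: S = 100 * 0.13 / 0.36
Step 3: S = 36.1%

36.1


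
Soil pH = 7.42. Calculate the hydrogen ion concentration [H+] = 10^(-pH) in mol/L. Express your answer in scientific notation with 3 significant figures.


Step 1: [H+] = 10^(-pH)
Step 2: [H+] = 10^(-7.42)
Step 3: [H+] = 3.80e-08 mol/L

3.80e-08


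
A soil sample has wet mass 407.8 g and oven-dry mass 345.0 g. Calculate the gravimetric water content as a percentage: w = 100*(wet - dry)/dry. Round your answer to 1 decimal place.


Step 1: Water mass = wet - dry = 407.8 - 345.0 = 62.8 g
Step 2: w = 100 * water mass / dry mass
Step 3: w = 100 * 62.8 / 345.0 = 18.2%

18.2


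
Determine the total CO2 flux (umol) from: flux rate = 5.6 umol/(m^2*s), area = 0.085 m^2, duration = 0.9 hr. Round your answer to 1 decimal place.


Step 1: Convert time to seconds: 0.9 hr * 3600 = 3240.0 s
Step 2: Total = flux * area * time_s
Step 3: Total = 5.6 * 0.085 * 3240.0
Step 4: Total = 1542.2 umol

1542.2


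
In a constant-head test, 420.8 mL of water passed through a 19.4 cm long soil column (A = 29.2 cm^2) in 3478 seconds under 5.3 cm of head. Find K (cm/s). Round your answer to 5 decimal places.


Step 1: K = Q * L / (A * t * h)
Step 2: Numerator = 420.8 * 19.4 = 8163.52
Step 3: Denominator = 29.2 * 3478 * 5.3 = 538255.28
Step 4: K = 8163.52 / 538255.28 = 0.01517 cm/s

0.01517


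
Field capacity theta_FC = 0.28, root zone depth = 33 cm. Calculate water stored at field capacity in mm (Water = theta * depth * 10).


Step 1: Water (mm) = theta_FC * depth (cm) * 10
Step 2: Water = 0.28 * 33 * 10
Step 3: Water = 92.4 mm

92.4


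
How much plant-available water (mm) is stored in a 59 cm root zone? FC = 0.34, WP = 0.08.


Step 1: Available water = (FC - WP) * depth * 10
Step 2: AW = (0.34 - 0.08) * 59 * 10
Step 3: AW = 0.26 * 59 * 10
Step 4: AW = 153.4 mm

153.4


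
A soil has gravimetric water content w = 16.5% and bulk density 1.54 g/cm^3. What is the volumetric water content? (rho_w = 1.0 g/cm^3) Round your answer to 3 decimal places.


Step 1: theta = (w / 100) * BD / rho_w
Step 2: theta = (16.5 / 100) * 1.54 / 1.0
Step 3: theta = 0.165 * 1.54
Step 4: theta = 0.254

0.254


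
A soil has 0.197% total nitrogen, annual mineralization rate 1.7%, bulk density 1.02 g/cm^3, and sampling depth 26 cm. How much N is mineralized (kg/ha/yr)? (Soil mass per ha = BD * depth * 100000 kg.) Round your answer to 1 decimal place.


Step 1: Soil mass per ha = BD * depth * 100000 = 1.02 * 26 * 100000 = 2652000 kg
Step 2: Total N pool = soil mass * N%/100 = 2652000 * 0.197/100 = 5224.44 kg/ha
Step 3: N mineralized = N pool * rate%/100 = 5224.44 * 1.7/100 = 88.8 kg/ha/yr

88.8


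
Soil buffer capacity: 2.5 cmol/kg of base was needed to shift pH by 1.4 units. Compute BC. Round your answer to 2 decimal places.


Step 1: BC = change in base / change in pH
Step 2: BC = 2.5 / 1.4
Step 3: BC = 1.79 cmol/(kg*pH unit)

1.79


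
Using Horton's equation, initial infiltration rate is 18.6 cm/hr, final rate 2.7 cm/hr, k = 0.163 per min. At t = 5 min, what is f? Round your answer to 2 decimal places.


Step 1: f = fc + (f0 - fc) * exp(-k * t)
Step 2: exp(-0.163 * 5) = 0.442639
Step 3: f = 2.7 + (18.6 - 2.7) * 0.442639
Step 4: f = 2.7 + 15.9 * 0.442639
Step 5: f = 9.74 cm/hr

9.74


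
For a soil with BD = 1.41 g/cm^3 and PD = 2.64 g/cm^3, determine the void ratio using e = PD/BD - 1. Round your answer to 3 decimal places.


Step 1: e = PD / BD - 1
Step 2: e = 2.64 / 1.41 - 1
Step 3: e = 1.87234 - 1
Step 4: e = 0.872

0.872


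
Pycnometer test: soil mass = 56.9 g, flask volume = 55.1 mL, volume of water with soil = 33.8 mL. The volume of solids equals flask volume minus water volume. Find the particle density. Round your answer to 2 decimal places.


Step 1: Volume of solids = flask volume - water volume with soil
Step 2: V_solids = 55.1 - 33.8 = 21.3 mL
Step 3: Particle density = mass / V_solids = 56.9 / 21.3 = 2.67 g/cm^3

2.67


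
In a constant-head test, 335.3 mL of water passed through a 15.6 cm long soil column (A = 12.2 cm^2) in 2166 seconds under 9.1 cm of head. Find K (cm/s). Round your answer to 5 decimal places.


Step 1: K = Q * L / (A * t * h)
Step 2: Numerator = 335.3 * 15.6 = 5230.68
Step 3: Denominator = 12.2 * 2166 * 9.1 = 240469.32
Step 4: K = 5230.68 / 240469.32 = 0.02175 cm/s

0.02175


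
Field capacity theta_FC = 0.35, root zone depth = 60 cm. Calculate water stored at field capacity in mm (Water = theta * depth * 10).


Step 1: Water (mm) = theta_FC * depth (cm) * 10
Step 2: Water = 0.35 * 60 * 10
Step 3: Water = 210.0 mm

210.0


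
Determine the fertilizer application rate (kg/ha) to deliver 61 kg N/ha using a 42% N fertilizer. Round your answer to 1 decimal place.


Step 1: Fertilizer rate = target N / (N content / 100)
Step 2: Rate = 61 / (42 / 100)
Step 3: Rate = 61 / 0.42
Step 4: Rate = 145.2 kg/ha

145.2


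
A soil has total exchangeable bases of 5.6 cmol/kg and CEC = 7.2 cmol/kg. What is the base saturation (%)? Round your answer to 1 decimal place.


Step 1: BS = 100 * (sum of bases) / CEC
Step 2: BS = 100 * 5.6 / 7.2
Step 3: BS = 77.8%

77.8


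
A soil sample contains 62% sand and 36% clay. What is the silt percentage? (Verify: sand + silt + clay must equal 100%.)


Step 1: sand + silt + clay = 100%
Step 2: silt = 100 - sand - clay
Step 3: silt = 100 - 62 - 36
Step 4: silt = 2%

2


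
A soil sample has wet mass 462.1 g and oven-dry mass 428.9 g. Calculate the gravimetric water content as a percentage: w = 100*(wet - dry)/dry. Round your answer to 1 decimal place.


Step 1: Water mass = wet - dry = 462.1 - 428.9 = 33.2 g
Step 2: w = 100 * water mass / dry mass
Step 3: w = 100 * 33.2 / 428.9 = 7.7%

7.7


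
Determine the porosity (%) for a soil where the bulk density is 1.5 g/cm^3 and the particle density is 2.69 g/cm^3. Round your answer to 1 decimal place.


Step 1: Formula: n = 100 * (1 - BD / PD)
Step 2: n = 100 * (1 - 1.5 / 2.69)
Step 3: n = 100 * (1 - 0.55762)
Step 4: n = 44.2%

44.2


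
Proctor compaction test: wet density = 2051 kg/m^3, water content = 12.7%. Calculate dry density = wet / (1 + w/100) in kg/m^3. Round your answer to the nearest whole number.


Step 1: Dry density = wet density / (1 + w/100)
Step 2: Dry density = 2051 / (1 + 12.7/100)
Step 3: Dry density = 2051 / 1.127
Step 4: Dry density = 1820 kg/m^3

1820


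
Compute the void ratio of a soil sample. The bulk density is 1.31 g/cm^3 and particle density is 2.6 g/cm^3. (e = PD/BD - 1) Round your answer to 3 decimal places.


Step 1: e = PD / BD - 1
Step 2: e = 2.6 / 1.31 - 1
Step 3: e = 1.98473 - 1
Step 4: e = 0.985

0.985


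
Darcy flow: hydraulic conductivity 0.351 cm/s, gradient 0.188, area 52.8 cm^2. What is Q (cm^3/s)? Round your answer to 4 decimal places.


Step 1: Apply Darcy's law: Q = K * i * A
Step 2: Q = 0.351 * 0.188 * 52.8
Step 3: Q = 3.4842 cm^3/s

3.4842


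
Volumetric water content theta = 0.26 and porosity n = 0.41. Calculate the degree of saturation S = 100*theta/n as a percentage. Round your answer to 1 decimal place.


Step 1: S = 100 * theta_v / n
Step 2: S = 100 * 0.26 / 0.41
Step 3: S = 63.4%

63.4


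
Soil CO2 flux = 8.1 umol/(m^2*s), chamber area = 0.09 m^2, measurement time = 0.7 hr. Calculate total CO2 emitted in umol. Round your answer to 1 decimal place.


Step 1: Convert time to seconds: 0.7 hr * 3600 = 2520.0 s
Step 2: Total = flux * area * time_s
Step 3: Total = 8.1 * 0.09 * 2520.0
Step 4: Total = 1837.1 umol

1837.1


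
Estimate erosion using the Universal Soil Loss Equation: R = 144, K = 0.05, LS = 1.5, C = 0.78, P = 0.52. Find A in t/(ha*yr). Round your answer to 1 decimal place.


Step 1: A = R * K * LS * C * P
Step 2: R * K = 144 * 0.05 = 7.2
Step 3: (R*K) * LS = 7.2 * 1.5 = 10.8
Step 4: * C * P = 10.8 * 0.78 * 0.52 = 4.4
Step 5: A = 4.4 t/(ha*yr)

4.4


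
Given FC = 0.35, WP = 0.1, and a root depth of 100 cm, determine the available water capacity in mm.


Step 1: Available water = (FC - WP) * depth * 10
Step 2: AW = (0.35 - 0.1) * 100 * 10
Step 3: AW = 0.25 * 100 * 10
Step 4: AW = 250.0 mm

250.0


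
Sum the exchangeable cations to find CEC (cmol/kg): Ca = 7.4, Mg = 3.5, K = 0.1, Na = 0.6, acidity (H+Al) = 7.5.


Step 1: CEC = Ca + Mg + K + Na + (H+Al)
Step 2: CEC = 7.4 + 3.5 + 0.1 + 0.6 + 7.5
Step 3: CEC = 19.1 cmol/kg

19.1


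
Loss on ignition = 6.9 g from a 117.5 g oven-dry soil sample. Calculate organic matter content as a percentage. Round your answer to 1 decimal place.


Step 1: OM% = 100 * LOI / sample mass
Step 2: OM = 100 * 6.9 / 117.5
Step 3: OM = 5.9%

5.9


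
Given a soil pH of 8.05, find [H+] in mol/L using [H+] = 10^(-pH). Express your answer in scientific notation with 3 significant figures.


Step 1: [H+] = 10^(-pH)
Step 2: [H+] = 10^(-8.05)
Step 3: [H+] = 8.91e-09 mol/L

8.91e-09


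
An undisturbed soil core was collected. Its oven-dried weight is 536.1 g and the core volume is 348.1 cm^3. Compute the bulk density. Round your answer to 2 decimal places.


Step 1: Identify the formula: BD = dry mass / volume
Step 2: Substitute values: BD = 536.1 / 348.1
Step 3: BD = 1.54 g/cm^3

1.54


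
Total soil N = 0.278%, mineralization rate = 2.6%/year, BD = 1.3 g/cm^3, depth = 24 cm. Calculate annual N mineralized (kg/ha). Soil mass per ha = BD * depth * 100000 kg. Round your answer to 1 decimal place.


Step 1: Soil mass per ha = BD * depth * 100000 = 1.3 * 24 * 100000 = 3120000 kg
Step 2: Total N pool = soil mass * N%/100 = 3120000 * 0.278/100 = 8673.6 kg/ha
Step 3: N mineralized = N pool * rate%/100 = 8673.6 * 2.6/100 = 225.5 kg/ha/yr

225.5


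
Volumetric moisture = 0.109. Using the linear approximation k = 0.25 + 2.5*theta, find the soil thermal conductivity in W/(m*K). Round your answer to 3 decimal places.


Step 1: k = 0.25 + 2.5 * theta
Step 2: k = 0.25 + 2.5 * 0.109
Step 3: k = 0.25 + 0.273
Step 4: k = 0.523 W/(m*K)

0.523


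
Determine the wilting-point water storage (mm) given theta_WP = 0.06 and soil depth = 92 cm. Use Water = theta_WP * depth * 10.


Step 1: Water (mm) = theta_WP * depth * 10
Step 2: Water = 0.06 * 92 * 10
Step 3: Water = 55.2 mm

55.2


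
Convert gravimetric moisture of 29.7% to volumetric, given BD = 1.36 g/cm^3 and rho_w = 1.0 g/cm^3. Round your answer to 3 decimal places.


Step 1: theta = (w / 100) * BD / rho_w
Step 2: theta = (29.7 / 100) * 1.36 / 1.0
Step 3: theta = 0.297 * 1.36
Step 4: theta = 0.404

0.404


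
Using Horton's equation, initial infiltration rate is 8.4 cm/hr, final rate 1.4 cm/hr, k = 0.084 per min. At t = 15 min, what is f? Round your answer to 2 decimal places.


Step 1: f = fc + (f0 - fc) * exp(-k * t)
Step 2: exp(-0.084 * 15) = 0.283654
Step 3: f = 1.4 + (8.4 - 1.4) * 0.283654
Step 4: f = 1.4 + 7.0 * 0.283654
Step 5: f = 3.39 cm/hr

3.39


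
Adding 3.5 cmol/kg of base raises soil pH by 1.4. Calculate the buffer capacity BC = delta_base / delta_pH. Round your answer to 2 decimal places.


Step 1: BC = change in base / change in pH
Step 2: BC = 3.5 / 1.4
Step 3: BC = 2.5 cmol/(kg*pH unit)

2.5


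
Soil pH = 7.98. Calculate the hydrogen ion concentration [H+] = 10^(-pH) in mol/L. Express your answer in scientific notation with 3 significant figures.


Step 1: [H+] = 10^(-pH)
Step 2: [H+] = 10^(-7.98)
Step 3: [H+] = 1.05e-08 mol/L

1.05e-08


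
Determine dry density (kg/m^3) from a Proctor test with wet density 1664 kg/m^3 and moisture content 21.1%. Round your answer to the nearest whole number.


Step 1: Dry density = wet density / (1 + w/100)
Step 2: Dry density = 1664 / (1 + 21.1/100)
Step 3: Dry density = 1664 / 1.211
Step 4: Dry density = 1374 kg/m^3

1374


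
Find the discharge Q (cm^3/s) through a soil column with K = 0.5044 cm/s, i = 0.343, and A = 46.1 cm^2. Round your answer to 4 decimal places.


Step 1: Apply Darcy's law: Q = K * i * A
Step 2: Q = 0.5044 * 0.343 * 46.1
Step 3: Q = 7.9757 cm^3/s

7.9757


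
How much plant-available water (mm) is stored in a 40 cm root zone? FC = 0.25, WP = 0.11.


Step 1: Available water = (FC - WP) * depth * 10
Step 2: AW = (0.25 - 0.11) * 40 * 10
Step 3: AW = 0.14 * 40 * 10
Step 4: AW = 56.0 mm

56.0


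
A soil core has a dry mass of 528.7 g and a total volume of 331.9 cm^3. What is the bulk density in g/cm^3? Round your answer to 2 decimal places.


Step 1: Identify the formula: BD = dry mass / volume
Step 2: Substitute values: BD = 528.7 / 331.9
Step 3: BD = 1.59 g/cm^3

1.59


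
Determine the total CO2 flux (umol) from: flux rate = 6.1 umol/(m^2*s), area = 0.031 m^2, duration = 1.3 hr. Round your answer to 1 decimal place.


Step 1: Convert time to seconds: 1.3 hr * 3600 = 4680.0 s
Step 2: Total = flux * area * time_s
Step 3: Total = 6.1 * 0.031 * 4680.0
Step 4: Total = 885.0 umol

885.0


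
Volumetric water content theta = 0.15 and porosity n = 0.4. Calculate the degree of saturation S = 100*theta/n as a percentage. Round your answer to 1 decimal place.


Step 1: S = 100 * theta_v / n
Step 2: S = 100 * 0.15 / 0.4
Step 3: S = 37.5%

37.5


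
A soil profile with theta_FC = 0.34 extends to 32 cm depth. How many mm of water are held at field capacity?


Step 1: Water (mm) = theta_FC * depth (cm) * 10
Step 2: Water = 0.34 * 32 * 10
Step 3: Water = 108.8 mm

108.8


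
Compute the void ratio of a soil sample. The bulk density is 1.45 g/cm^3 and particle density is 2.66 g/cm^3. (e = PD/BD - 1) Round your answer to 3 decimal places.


Step 1: e = PD / BD - 1
Step 2: e = 2.66 / 1.45 - 1
Step 3: e = 1.83448 - 1
Step 4: e = 0.834

0.834


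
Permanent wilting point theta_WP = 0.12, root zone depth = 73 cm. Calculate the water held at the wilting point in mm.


Step 1: Water (mm) = theta_WP * depth * 10
Step 2: Water = 0.12 * 73 * 10
Step 3: Water = 87.6 mm

87.6


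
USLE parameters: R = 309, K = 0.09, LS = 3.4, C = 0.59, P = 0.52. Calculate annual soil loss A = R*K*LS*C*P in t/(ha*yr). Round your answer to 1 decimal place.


Step 1: A = R * K * LS * C * P
Step 2: R * K = 309 * 0.09 = 27.81
Step 3: (R*K) * LS = 27.81 * 3.4 = 94.554
Step 4: * C * P = 94.554 * 0.59 * 0.52 = 29.0
Step 5: A = 29.0 t/(ha*yr)

29.0


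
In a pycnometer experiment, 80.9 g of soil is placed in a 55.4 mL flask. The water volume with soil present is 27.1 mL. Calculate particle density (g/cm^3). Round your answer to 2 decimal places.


Step 1: Volume of solids = flask volume - water volume with soil
Step 2: V_solids = 55.4 - 27.1 = 28.3 mL
Step 3: Particle density = mass / V_solids = 80.9 / 28.3 = 2.86 g/cm^3

2.86


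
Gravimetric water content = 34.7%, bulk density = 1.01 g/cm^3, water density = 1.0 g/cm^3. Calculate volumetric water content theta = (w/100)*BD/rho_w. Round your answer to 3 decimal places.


Step 1: theta = (w / 100) * BD / rho_w
Step 2: theta = (34.7 / 100) * 1.01 / 1.0
Step 3: theta = 0.347 * 1.01
Step 4: theta = 0.35

0.35


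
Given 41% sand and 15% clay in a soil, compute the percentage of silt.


Step 1: sand + silt + clay = 100%
Step 2: silt = 100 - sand - clay
Step 3: silt = 100 - 41 - 15
Step 4: silt = 44%

44


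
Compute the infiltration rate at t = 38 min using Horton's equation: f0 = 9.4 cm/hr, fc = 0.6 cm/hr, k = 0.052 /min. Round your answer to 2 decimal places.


Step 1: f = fc + (f0 - fc) * exp(-k * t)
Step 2: exp(-0.052 * 38) = 0.138623
Step 3: f = 0.6 + (9.4 - 0.6) * 0.138623
Step 4: f = 0.6 + 8.8 * 0.138623
Step 5: f = 1.82 cm/hr

1.82


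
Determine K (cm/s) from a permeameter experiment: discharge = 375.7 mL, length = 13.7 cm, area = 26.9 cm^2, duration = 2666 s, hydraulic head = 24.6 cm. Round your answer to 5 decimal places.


Step 1: K = Q * L / (A * t * h)
Step 2: Numerator = 375.7 * 13.7 = 5147.09
Step 3: Denominator = 26.9 * 2666 * 24.6 = 1764198.84
Step 4: K = 5147.09 / 1764198.84 = 0.00292 cm/s

0.00292


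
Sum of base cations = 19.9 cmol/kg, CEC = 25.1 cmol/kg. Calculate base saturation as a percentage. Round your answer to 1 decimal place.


Step 1: BS = 100 * (sum of bases) / CEC
Step 2: BS = 100 * 19.9 / 25.1
Step 3: BS = 79.3%

79.3


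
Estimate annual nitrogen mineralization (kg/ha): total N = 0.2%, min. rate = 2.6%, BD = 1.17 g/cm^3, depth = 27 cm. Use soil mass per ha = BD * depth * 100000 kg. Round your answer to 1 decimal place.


Step 1: Soil mass per ha = BD * depth * 100000 = 1.17 * 27 * 100000 = 3159000 kg
Step 2: Total N pool = soil mass * N%/100 = 3159000 * 0.2/100 = 6318.0 kg/ha
Step 3: N mineralized = N pool * rate%/100 = 6318.0 * 2.6/100 = 164.3 kg/ha/yr

164.3


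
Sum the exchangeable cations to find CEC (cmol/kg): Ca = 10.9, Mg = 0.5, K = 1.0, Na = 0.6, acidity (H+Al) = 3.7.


Step 1: CEC = Ca + Mg + K + Na + (H+Al)
Step 2: CEC = 10.9 + 0.5 + 1.0 + 0.6 + 3.7
Step 3: CEC = 16.7 cmol/kg

16.7


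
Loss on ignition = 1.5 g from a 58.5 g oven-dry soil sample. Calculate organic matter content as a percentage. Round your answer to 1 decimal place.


Step 1: OM% = 100 * LOI / sample mass
Step 2: OM = 100 * 1.5 / 58.5
Step 3: OM = 2.6%

2.6


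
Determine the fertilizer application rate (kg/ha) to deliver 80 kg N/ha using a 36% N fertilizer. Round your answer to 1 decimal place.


Step 1: Fertilizer rate = target N / (N content / 100)
Step 2: Rate = 80 / (36 / 100)
Step 3: Rate = 80 / 0.36
Step 4: Rate = 222.2 kg/ha

222.2


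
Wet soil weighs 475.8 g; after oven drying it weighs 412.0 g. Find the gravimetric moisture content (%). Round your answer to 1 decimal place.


Step 1: Water mass = wet - dry = 475.8 - 412.0 = 63.8 g
Step 2: w = 100 * water mass / dry mass
Step 3: w = 100 * 63.8 / 412.0 = 15.5%

15.5


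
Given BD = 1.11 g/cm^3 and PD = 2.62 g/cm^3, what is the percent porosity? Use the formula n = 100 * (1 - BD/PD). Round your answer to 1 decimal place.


Step 1: Formula: n = 100 * (1 - BD / PD)
Step 2: n = 100 * (1 - 1.11 / 2.62)
Step 3: n = 100 * (1 - 0.42366)
Step 4: n = 57.6%

57.6


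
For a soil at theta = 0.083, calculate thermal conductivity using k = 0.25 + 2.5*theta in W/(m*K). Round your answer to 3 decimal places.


Step 1: k = 0.25 + 2.5 * theta
Step 2: k = 0.25 + 2.5 * 0.083
Step 3: k = 0.25 + 0.208
Step 4: k = 0.458 W/(m*K)

0.458


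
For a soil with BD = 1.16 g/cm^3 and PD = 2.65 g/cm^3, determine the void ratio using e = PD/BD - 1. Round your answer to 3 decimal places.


Step 1: e = PD / BD - 1
Step 2: e = 2.65 / 1.16 - 1
Step 3: e = 2.28448 - 1
Step 4: e = 1.284

1.284


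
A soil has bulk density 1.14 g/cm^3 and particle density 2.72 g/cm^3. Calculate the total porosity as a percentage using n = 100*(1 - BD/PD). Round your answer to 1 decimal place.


Step 1: Formula: n = 100 * (1 - BD / PD)
Step 2: n = 100 * (1 - 1.14 / 2.72)
Step 3: n = 100 * (1 - 0.41912)
Step 4: n = 58.1%

58.1


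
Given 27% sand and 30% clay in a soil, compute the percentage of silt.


Step 1: sand + silt + clay = 100%
Step 2: silt = 100 - sand - clay
Step 3: silt = 100 - 27 - 30
Step 4: silt = 43%

43


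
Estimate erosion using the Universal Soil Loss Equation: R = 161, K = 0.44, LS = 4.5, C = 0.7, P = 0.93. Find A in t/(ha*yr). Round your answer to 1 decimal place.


Step 1: A = R * K * LS * C * P
Step 2: R * K = 161 * 0.44 = 70.84
Step 3: (R*K) * LS = 70.84 * 4.5 = 318.78
Step 4: * C * P = 318.78 * 0.7 * 0.93 = 207.5
Step 5: A = 207.5 t/(ha*yr)

207.5


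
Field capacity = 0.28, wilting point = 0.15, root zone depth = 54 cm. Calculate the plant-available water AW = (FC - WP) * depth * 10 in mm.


Step 1: Available water = (FC - WP) * depth * 10
Step 2: AW = (0.28 - 0.15) * 54 * 10
Step 3: AW = 0.13 * 54 * 10
Step 4: AW = 70.2 mm

70.2


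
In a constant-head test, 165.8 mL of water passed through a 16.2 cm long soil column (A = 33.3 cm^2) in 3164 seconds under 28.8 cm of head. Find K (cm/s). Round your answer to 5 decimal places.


Step 1: K = Q * L / (A * t * h)
Step 2: Numerator = 165.8 * 16.2 = 2685.96
Step 3: Denominator = 33.3 * 3164 * 28.8 = 3034402.56
Step 4: K = 2685.96 / 3034402.56 = 0.00089 cm/s

0.00089


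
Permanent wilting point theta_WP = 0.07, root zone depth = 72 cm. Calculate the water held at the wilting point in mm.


Step 1: Water (mm) = theta_WP * depth * 10
Step 2: Water = 0.07 * 72 * 10
Step 3: Water = 50.4 mm

50.4


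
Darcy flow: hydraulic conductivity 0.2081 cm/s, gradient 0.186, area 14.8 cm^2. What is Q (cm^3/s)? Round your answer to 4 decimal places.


Step 1: Apply Darcy's law: Q = K * i * A
Step 2: Q = 0.2081 * 0.186 * 14.8
Step 3: Q = 0.5729 cm^3/s

0.5729


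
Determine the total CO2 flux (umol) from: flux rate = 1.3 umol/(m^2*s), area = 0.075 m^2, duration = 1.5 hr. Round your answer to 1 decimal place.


Step 1: Convert time to seconds: 1.5 hr * 3600 = 5400.0 s
Step 2: Total = flux * area * time_s
Step 3: Total = 1.3 * 0.075 * 5400.0
Step 4: Total = 526.5 umol

526.5


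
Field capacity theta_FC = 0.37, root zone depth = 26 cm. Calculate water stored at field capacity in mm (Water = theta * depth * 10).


Step 1: Water (mm) = theta_FC * depth (cm) * 10
Step 2: Water = 0.37 * 26 * 10
Step 3: Water = 96.2 mm

96.2


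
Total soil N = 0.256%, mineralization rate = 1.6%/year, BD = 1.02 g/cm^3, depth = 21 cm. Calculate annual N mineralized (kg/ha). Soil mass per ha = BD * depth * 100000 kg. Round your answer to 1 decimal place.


Step 1: Soil mass per ha = BD * depth * 100000 = 1.02 * 21 * 100000 = 2142000 kg
Step 2: Total N pool = soil mass * N%/100 = 2142000 * 0.256/100 = 5483.52 kg/ha
Step 3: N mineralized = N pool * rate%/100 = 5483.52 * 1.6/100 = 87.7 kg/ha/yr

87.7


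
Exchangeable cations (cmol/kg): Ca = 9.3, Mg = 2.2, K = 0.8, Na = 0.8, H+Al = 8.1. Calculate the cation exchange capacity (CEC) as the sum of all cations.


Step 1: CEC = Ca + Mg + K + Na + (H+Al)
Step 2: CEC = 9.3 + 2.2 + 0.8 + 0.8 + 8.1
Step 3: CEC = 21.2 cmol/kg

21.2


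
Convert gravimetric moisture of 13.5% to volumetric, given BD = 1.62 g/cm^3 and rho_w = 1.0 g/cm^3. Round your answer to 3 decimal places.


Step 1: theta = (w / 100) * BD / rho_w
Step 2: theta = (13.5 / 100) * 1.62 / 1.0
Step 3: theta = 0.135 * 1.62
Step 4: theta = 0.219

0.219


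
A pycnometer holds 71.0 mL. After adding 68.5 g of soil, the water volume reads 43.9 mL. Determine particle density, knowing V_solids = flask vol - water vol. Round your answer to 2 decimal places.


Step 1: Volume of solids = flask volume - water volume with soil
Step 2: V_solids = 71.0 - 43.9 = 27.1 mL
Step 3: Particle density = mass / V_solids = 68.5 / 27.1 = 2.53 g/cm^3

2.53


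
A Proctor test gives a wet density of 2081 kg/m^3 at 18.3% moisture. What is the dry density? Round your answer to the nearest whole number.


Step 1: Dry density = wet density / (1 + w/100)
Step 2: Dry density = 2081 / (1 + 18.3/100)
Step 3: Dry density = 2081 / 1.183
Step 4: Dry density = 1759 kg/m^3

1759


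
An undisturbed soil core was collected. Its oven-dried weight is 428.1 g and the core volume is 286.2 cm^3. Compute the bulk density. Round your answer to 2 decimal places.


Step 1: Identify the formula: BD = dry mass / volume
Step 2: Substitute values: BD = 428.1 / 286.2
Step 3: BD = 1.5 g/cm^3

1.5
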